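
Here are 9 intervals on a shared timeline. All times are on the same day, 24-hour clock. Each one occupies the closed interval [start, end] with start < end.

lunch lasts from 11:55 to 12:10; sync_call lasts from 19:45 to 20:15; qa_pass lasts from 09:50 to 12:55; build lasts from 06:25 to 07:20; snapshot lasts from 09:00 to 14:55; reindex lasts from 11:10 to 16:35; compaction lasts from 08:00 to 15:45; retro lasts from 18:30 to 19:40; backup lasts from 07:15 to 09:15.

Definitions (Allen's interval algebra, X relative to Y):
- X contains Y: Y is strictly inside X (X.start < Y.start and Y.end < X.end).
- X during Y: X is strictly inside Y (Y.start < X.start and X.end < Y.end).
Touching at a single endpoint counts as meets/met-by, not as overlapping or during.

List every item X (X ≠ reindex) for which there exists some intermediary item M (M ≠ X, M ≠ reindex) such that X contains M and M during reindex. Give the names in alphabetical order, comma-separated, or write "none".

compaction, qa_pass, snapshot

Target reindex = [11:10, 16:35].
Intermediaries M with M during reindex: lunch.
Via lunch — items with X contains lunch: compaction, qa_pass, snapshot.
Union: compaction, qa_pass, snapshot.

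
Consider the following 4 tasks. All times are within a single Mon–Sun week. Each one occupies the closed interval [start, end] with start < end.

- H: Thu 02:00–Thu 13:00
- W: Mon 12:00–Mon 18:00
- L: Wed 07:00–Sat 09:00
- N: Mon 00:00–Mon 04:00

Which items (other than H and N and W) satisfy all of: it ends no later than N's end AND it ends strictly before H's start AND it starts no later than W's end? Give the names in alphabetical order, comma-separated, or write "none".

Conditions: its end is no later than N's end (X.end <= Mon 04:00) AND its end is strictly before H's start (X.end < Thu 02:00) AND its start is no later than W's end (X.start <= Mon 18:00).
L: end Sat 09:00 <= Mon 04:00? ✗; end Sat 09:00 < Thu 02:00? ✗; start Wed 07:00 <= Mon 18:00? ✗ → no.
Result: none.

none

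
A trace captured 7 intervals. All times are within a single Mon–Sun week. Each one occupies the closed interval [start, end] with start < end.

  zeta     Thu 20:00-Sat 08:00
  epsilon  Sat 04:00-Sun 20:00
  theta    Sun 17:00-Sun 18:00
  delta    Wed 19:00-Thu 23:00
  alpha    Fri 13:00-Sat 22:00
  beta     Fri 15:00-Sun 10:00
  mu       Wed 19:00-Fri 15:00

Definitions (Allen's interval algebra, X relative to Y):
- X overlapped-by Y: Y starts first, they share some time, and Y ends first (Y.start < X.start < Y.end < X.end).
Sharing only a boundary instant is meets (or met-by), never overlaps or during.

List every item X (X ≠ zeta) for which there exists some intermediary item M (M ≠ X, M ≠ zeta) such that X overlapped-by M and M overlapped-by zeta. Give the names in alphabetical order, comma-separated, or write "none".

beta, epsilon

Target zeta = [Thu 20:00, Sat 08:00].
Intermediaries M with M overlapped-by zeta: alpha, beta, epsilon.
Via alpha — items with X overlapped-by alpha: beta, epsilon.
Via beta — items with X overlapped-by beta: epsilon.
Via epsilon — items with X overlapped-by epsilon: none.
Union: beta, epsilon.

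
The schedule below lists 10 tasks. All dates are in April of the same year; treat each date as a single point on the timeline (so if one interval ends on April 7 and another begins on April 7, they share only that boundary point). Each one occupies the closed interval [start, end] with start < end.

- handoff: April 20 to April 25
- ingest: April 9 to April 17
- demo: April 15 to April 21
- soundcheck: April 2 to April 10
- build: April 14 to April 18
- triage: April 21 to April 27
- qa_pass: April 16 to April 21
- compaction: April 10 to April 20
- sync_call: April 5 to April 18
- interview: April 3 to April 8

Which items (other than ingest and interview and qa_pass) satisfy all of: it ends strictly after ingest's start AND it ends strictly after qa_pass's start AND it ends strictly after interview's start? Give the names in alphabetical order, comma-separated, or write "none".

build, compaction, demo, handoff, sync_call, triage

Conditions: its end is strictly after ingest's start (X.end > April 9) AND its end is strictly after qa_pass's start (X.end > April 16) AND its end is strictly after interview's start (X.end > April 3).
build: end April 18 > April 9? ✓; end April 18 > April 16? ✓; end April 18 > April 3? ✓ → yes.
compaction: end April 20 > April 9? ✓; end April 20 > April 16? ✓; end April 20 > April 3? ✓ → yes.
demo: end April 21 > April 9? ✓; end April 21 > April 16? ✓; end April 21 > April 3? ✓ → yes.
handoff: end April 25 > April 9? ✓; end April 25 > April 16? ✓; end April 25 > April 3? ✓ → yes.
soundcheck: end April 10 > April 9? ✓; end April 10 > April 16? ✗; end April 10 > April 3? ✓ → no.
sync_call: end April 18 > April 9? ✓; end April 18 > April 16? ✓; end April 18 > April 3? ✓ → yes.
triage: end April 27 > April 9? ✓; end April 27 > April 16? ✓; end April 27 > April 3? ✓ → yes.
Result: build, compaction, demo, handoff, sync_call, triage.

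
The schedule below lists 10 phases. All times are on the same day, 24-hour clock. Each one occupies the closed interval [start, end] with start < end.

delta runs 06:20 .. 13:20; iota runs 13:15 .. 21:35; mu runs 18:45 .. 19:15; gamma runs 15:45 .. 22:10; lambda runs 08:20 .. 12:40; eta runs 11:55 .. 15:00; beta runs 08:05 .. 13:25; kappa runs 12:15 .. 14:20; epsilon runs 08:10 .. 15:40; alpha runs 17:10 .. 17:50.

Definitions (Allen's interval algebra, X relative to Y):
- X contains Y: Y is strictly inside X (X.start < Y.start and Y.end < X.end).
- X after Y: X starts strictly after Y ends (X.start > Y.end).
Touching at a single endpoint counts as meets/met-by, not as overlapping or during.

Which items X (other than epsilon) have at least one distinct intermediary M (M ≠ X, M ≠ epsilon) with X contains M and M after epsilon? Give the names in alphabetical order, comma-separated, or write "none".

gamma, iota

Target epsilon = [08:10, 15:40].
Intermediaries M with M after epsilon: alpha, gamma, mu.
Via alpha — items with X contains alpha: gamma, iota.
Via gamma — items with X contains gamma: none.
Via mu — items with X contains mu: gamma, iota.
Union: gamma, iota.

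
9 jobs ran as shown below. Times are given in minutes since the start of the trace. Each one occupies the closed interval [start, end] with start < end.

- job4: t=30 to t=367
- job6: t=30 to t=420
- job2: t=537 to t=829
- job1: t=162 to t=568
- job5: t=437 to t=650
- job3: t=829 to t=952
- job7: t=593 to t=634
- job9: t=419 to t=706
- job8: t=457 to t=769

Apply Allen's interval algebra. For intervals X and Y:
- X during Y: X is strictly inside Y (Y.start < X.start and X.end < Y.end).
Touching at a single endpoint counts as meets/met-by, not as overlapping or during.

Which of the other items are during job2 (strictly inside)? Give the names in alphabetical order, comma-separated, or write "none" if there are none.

Target job2 = [t=537, t=829].
job1 [t=162, t=568] → overlaps → no.
job3 [t=829, t=952] → met-by → no.
job4 [t=30, t=367] → before → no.
job5 [t=437, t=650] → overlaps → no.
job6 [t=30, t=420] → before → no.
job7 [t=593, t=634] → during → yes.
job8 [t=457, t=769] → overlaps → no.
job9 [t=419, t=706] → overlaps → no.
Result: job7.

job7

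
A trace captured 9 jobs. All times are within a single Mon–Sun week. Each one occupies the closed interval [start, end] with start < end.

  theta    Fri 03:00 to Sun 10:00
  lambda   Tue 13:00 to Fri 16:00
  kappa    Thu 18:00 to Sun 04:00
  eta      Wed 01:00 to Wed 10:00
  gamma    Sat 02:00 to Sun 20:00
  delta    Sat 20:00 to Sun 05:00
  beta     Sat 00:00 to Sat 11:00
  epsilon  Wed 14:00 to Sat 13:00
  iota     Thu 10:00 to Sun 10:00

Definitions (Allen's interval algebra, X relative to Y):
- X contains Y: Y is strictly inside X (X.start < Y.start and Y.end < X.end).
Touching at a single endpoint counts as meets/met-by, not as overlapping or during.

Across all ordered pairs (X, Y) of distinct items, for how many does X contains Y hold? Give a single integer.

9

Checking all 72 ordered pairs for relation 'contains'; matching pairs in alphabetical order:
(epsilon, beta): epsilon contains beta ✓
(gamma, delta): gamma contains delta ✓
(iota, beta): iota contains beta ✓
(iota, delta): iota contains delta ✓
(iota, kappa): iota contains kappa ✓
(kappa, beta): kappa contains beta ✓
(lambda, eta): lambda contains eta ✓
(theta, beta): theta contains beta ✓
(theta, delta): theta contains delta ✓
Count: 9.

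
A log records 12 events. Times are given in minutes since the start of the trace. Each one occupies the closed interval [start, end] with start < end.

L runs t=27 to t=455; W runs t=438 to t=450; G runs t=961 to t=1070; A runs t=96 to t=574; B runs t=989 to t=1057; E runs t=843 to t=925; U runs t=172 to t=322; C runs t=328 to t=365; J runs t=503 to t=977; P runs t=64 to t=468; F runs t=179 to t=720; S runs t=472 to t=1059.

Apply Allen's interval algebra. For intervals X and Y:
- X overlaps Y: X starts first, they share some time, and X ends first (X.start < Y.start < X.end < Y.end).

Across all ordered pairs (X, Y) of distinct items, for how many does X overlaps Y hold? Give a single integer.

13

Checking all 132 ordered pairs for relation 'overlaps'; matching pairs in alphabetical order:
(A, F): A overlaps F ✓
(A, J): A overlaps J ✓
(A, S): A overlaps S ✓
(F, J): F overlaps J ✓
(F, S): F overlaps S ✓
(J, G): J overlaps G ✓
(L, A): L overlaps A ✓
(L, F): L overlaps F ✓
(L, P): L overlaps P ✓
(P, A): P overlaps A ✓
(P, F): P overlaps F ✓
(S, G): S overlaps G ✓
(U, F): U overlaps F ✓
Count: 13.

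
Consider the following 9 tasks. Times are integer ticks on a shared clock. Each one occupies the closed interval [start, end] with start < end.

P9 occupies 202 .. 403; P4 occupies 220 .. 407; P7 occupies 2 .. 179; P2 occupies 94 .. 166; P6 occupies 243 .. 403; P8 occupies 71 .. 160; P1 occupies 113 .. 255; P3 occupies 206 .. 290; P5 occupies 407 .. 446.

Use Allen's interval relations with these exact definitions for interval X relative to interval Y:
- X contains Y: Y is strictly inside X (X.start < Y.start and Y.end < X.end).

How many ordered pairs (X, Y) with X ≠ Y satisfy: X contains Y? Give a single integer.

Checking all 72 ordered pairs for relation 'contains'; matching pairs in alphabetical order:
(P4, P6): P4 contains P6 ✓
(P7, P2): P7 contains P2 ✓
(P7, P8): P7 contains P8 ✓
(P9, P3): P9 contains P3 ✓
Count: 4.

4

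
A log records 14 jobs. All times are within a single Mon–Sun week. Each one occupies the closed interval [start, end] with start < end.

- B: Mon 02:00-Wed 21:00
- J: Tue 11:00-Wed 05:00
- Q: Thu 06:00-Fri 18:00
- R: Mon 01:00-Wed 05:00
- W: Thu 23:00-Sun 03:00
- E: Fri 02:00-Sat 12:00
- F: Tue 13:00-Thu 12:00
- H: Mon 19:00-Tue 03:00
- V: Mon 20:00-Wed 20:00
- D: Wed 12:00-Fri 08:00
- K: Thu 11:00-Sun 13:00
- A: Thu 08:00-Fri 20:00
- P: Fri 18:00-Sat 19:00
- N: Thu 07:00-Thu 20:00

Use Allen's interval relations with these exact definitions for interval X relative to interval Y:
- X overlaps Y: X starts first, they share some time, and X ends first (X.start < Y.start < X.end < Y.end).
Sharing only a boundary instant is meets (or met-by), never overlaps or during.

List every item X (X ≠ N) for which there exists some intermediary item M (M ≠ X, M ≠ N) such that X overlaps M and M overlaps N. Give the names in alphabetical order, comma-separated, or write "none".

Target N = [Thu 07:00, Thu 20:00].
Intermediaries M with M overlaps N: F.
Via F — items with X overlaps F: B, J, R, V.
Union: B, J, R, V.

B, J, R, V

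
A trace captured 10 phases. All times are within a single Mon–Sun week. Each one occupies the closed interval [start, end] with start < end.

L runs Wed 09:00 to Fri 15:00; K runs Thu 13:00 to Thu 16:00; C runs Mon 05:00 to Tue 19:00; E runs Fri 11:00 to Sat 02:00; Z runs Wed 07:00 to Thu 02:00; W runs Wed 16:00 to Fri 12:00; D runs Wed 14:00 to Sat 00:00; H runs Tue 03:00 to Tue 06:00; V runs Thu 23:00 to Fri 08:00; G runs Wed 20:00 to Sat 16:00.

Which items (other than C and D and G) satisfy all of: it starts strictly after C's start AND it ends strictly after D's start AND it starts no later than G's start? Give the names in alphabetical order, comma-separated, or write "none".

Conditions: its start is strictly after C's start (X.start > Mon 05:00) AND its end is strictly after D's start (X.end > Wed 14:00) AND its start is no later than G's start (X.start <= Wed 20:00).
E: start Fri 11:00 > Mon 05:00? ✓; end Sat 02:00 > Wed 14:00? ✓; start Fri 11:00 <= Wed 20:00? ✗ → no.
H: start Tue 03:00 > Mon 05:00? ✓; end Tue 06:00 > Wed 14:00? ✗; start Tue 03:00 <= Wed 20:00? ✓ → no.
K: start Thu 13:00 > Mon 05:00? ✓; end Thu 16:00 > Wed 14:00? ✓; start Thu 13:00 <= Wed 20:00? ✗ → no.
L: start Wed 09:00 > Mon 05:00? ✓; end Fri 15:00 > Wed 14:00? ✓; start Wed 09:00 <= Wed 20:00? ✓ → yes.
V: start Thu 23:00 > Mon 05:00? ✓; end Fri 08:00 > Wed 14:00? ✓; start Thu 23:00 <= Wed 20:00? ✗ → no.
W: start Wed 16:00 > Mon 05:00? ✓; end Fri 12:00 > Wed 14:00? ✓; start Wed 16:00 <= Wed 20:00? ✓ → yes.
Z: start Wed 07:00 > Mon 05:00? ✓; end Thu 02:00 > Wed 14:00? ✓; start Wed 07:00 <= Wed 20:00? ✓ → yes.
Result: L, W, Z.

L, W, Z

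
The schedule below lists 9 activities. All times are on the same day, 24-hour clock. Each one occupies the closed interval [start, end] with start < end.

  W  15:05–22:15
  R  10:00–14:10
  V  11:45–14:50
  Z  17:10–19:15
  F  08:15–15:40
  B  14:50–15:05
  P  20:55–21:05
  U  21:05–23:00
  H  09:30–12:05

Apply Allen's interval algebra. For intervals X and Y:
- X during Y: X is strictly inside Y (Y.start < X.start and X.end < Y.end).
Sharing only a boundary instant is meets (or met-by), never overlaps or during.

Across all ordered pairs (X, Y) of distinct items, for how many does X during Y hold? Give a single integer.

Checking all 72 ordered pairs for relation 'during'; matching pairs in alphabetical order:
(B, F): B during F ✓
(H, F): H during F ✓
(P, W): P during W ✓
(R, F): R during F ✓
(V, F): V during F ✓
(Z, W): Z during W ✓
Count: 6.

6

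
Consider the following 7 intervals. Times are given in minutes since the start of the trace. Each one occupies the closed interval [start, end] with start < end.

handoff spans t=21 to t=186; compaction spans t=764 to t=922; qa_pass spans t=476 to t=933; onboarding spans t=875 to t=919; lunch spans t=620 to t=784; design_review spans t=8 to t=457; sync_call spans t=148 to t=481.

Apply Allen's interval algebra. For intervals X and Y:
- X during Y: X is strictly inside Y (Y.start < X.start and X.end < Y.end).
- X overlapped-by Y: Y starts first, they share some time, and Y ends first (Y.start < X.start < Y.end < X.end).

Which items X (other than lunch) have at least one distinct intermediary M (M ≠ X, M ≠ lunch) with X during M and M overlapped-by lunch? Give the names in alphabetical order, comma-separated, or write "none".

onboarding

Target lunch = [t=620, t=784].
Intermediaries M with M overlapped-by lunch: compaction.
Via compaction — items with X during compaction: onboarding.
Union: onboarding.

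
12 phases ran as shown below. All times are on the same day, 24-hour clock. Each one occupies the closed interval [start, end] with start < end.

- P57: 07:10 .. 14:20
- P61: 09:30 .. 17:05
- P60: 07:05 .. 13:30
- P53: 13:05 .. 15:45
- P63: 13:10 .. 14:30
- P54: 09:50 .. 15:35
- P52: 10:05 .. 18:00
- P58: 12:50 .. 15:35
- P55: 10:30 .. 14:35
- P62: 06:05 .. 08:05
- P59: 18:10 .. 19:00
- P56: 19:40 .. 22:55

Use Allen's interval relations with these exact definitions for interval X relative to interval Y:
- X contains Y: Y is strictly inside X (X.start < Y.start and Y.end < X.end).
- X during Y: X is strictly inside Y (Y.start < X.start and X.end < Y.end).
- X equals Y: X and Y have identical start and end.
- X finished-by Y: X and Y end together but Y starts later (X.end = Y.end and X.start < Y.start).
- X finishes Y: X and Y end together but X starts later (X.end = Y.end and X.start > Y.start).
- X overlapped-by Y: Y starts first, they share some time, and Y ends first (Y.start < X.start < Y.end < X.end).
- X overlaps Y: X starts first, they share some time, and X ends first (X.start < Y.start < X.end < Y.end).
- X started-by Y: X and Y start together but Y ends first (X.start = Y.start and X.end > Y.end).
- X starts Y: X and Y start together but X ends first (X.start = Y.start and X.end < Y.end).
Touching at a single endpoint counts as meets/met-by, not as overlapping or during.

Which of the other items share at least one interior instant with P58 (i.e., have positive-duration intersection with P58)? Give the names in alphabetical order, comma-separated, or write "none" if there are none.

Target P58 = [12:50, 15:35].
P52 [10:05, 18:00] → contains → yes.
P53 [13:05, 15:45] → overlapped-by → yes.
P54 [09:50, 15:35] → finished-by → yes.
P55 [10:30, 14:35] → overlaps → yes.
P56 [19:40, 22:55] → after → no.
P57 [07:10, 14:20] → overlaps → yes.
P59 [18:10, 19:00] → after → no.
P60 [07:05, 13:30] → overlaps → yes.
P61 [09:30, 17:05] → contains → yes.
P62 [06:05, 08:05] → before → no.
P63 [13:10, 14:30] → during → yes.
Result: P52, P53, P54, P55, P57, P60, P61, P63.

P52, P53, P54, P55, P57, P60, P61, P63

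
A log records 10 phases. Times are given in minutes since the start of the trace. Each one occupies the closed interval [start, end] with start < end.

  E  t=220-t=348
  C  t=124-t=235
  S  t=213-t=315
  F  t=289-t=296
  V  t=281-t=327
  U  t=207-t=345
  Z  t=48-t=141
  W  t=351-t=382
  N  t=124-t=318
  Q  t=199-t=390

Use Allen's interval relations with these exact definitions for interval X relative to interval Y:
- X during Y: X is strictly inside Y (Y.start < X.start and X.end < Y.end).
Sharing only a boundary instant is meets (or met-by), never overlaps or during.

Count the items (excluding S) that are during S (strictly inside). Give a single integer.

1

Target S = [t=213, t=315].
C [t=124, t=235] → overlaps → no.
E [t=220, t=348] → overlapped-by → no.
F [t=289, t=296] → during → counts.
N [t=124, t=318] → contains → no.
Q [t=199, t=390] → contains → no.
U [t=207, t=345] → contains → no.
V [t=281, t=327] → overlapped-by → no.
W [t=351, t=382] → after → no.
Z [t=48, t=141] → before → no.
Total: 1.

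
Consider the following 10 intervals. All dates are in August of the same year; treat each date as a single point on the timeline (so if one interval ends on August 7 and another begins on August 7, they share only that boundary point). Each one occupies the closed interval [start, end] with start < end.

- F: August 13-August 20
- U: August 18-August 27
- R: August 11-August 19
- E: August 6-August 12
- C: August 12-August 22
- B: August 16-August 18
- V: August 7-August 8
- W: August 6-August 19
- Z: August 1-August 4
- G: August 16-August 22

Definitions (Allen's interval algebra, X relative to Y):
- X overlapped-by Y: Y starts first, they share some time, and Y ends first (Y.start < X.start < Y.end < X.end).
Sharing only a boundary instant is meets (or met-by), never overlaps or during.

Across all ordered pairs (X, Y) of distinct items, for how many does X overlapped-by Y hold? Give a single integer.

13

Checking all 90 ordered pairs for relation 'overlapped-by'; matching pairs in alphabetical order:
(C, R): C overlapped-by R ✓
(C, W): C overlapped-by W ✓
(F, R): F overlapped-by R ✓
(F, W): F overlapped-by W ✓
(G, F): G overlapped-by F ✓
(G, R): G overlapped-by R ✓
(G, W): G overlapped-by W ✓
(R, E): R overlapped-by E ✓
(U, C): U overlapped-by C ✓
(U, F): U overlapped-by F ✓
(U, G): U overlapped-by G ✓
(U, R): U overlapped-by R ✓
(U, W): U overlapped-by W ✓
Count: 13.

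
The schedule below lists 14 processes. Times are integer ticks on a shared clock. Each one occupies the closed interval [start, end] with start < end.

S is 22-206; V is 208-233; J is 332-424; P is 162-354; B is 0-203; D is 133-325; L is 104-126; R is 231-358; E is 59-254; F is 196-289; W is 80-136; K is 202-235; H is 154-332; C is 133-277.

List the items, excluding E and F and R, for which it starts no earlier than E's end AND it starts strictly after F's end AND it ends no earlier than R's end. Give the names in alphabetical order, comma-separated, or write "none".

Conditions: its start is no earlier than E's end (X.start >= 254) AND its start is strictly after F's end (X.start > 289) AND its end is no earlier than R's end (X.end >= 358).
B: start 0 >= 254? ✗; start 0 > 289? ✗; end 203 >= 358? ✗ → no.
C: start 133 >= 254? ✗; start 133 > 289? ✗; end 277 >= 358? ✗ → no.
D: start 133 >= 254? ✗; start 133 > 289? ✗; end 325 >= 358? ✗ → no.
H: start 154 >= 254? ✗; start 154 > 289? ✗; end 332 >= 358? ✗ → no.
J: start 332 >= 254? ✓; start 332 > 289? ✓; end 424 >= 358? ✓ → yes.
K: start 202 >= 254? ✗; start 202 > 289? ✗; end 235 >= 358? ✗ → no.
L: start 104 >= 254? ✗; start 104 > 289? ✗; end 126 >= 358? ✗ → no.
P: start 162 >= 254? ✗; start 162 > 289? ✗; end 354 >= 358? ✗ → no.
S: start 22 >= 254? ✗; start 22 > 289? ✗; end 206 >= 358? ✗ → no.
V: start 208 >= 254? ✗; start 208 > 289? ✗; end 233 >= 358? ✗ → no.
W: start 80 >= 254? ✗; start 80 > 289? ✗; end 136 >= 358? ✗ → no.
Result: J.

J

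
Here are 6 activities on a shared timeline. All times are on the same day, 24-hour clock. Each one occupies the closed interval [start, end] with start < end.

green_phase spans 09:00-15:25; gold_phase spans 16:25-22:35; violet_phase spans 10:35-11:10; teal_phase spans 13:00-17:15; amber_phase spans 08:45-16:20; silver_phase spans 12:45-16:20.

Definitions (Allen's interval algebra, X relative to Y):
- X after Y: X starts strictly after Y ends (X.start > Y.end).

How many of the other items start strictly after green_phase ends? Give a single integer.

1

Target green_phase = [09:00, 15:25].
amber_phase [08:45, 16:20] → contains → no.
gold_phase [16:25, 22:35] → after → counts.
silver_phase [12:45, 16:20] → overlapped-by → no.
teal_phase [13:00, 17:15] → overlapped-by → no.
violet_phase [10:35, 11:10] → during → no.
Total: 1.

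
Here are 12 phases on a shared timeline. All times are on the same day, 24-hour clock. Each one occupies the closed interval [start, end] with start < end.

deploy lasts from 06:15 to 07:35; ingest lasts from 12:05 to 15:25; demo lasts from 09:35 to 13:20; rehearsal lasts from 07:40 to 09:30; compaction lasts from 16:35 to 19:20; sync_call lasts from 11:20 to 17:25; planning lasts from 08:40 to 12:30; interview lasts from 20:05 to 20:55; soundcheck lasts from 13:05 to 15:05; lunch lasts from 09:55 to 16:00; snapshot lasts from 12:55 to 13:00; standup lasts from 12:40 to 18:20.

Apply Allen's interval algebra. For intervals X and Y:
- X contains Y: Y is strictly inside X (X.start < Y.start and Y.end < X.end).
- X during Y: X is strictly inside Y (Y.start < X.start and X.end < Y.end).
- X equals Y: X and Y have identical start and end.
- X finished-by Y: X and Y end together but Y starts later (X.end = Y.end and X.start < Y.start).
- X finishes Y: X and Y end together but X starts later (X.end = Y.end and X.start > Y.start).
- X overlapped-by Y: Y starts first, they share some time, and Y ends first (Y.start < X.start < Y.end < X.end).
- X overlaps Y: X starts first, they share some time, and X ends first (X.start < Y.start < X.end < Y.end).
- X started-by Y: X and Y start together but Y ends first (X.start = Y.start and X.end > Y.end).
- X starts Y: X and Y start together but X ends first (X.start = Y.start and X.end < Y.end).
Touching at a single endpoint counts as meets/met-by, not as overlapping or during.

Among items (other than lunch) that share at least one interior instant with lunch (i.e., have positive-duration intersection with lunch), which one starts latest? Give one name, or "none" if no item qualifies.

soundcheck

Target lunch = [09:55, 16:00].
compaction [16:35, 19:20] → after → excluded.
demo [09:35, 13:20] → overlaps → candidate.
deploy [06:15, 07:35] → before → excluded.
ingest [12:05, 15:25] → during → candidate.
interview [20:05, 20:55] → after → excluded.
planning [08:40, 12:30] → overlaps → candidate.
rehearsal [07:40, 09:30] → before → excluded.
snapshot [12:55, 13:00] → during → candidate.
soundcheck [13:05, 15:05] → during → candidate.
standup [12:40, 18:20] → overlapped-by → candidate.
sync_call [11:20, 17:25] → overlapped-by → candidate.
Among candidates, latest start is 13:05 → soundcheck.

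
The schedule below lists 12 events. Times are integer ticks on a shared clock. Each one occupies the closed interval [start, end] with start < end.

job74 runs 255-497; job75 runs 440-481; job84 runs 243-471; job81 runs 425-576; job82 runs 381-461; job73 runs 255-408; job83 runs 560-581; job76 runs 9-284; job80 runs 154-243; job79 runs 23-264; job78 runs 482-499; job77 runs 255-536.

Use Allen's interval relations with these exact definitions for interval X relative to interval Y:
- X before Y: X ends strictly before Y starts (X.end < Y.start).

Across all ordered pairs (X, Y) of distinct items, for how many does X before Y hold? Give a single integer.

Checking all 132 ordered pairs for relation 'before'; matching pairs in alphabetical order:
(job73, job75): job73 before job75 ✓
(job73, job78): job73 before job78 ✓
(job73, job81): job73 before job81 ✓
(job73, job83): job73 before job83 ✓
(job74, job83): job74 before job83 ✓
(job75, job78): job75 before job78 ✓
(job75, job83): job75 before job83 ✓
(job76, job75): job76 before job75 ✓
(job76, job78): job76 before job78 ✓
(job76, job81): job76 before job81 ✓
(job76, job82): job76 before job82 ✓
(job76, job83): job76 before job83 ✓
(job77, job83): job77 before job83 ✓
(job78, job83): job78 before job83 ✓
(job79, job75): job79 before job75 ✓
(job79, job78): job79 before job78 ✓
(job79, job81): job79 before job81 ✓
(job79, job82): job79 before job82 ✓
(job79, job83): job79 before job83 ✓
(job80, job73): job80 before job73 ✓
(job80, job74): job80 before job74 ✓
(job80, job75): job80 before job75 ✓
(job80, job77): job80 before job77 ✓
(job80, job78): job80 before job78 ✓
... plus 7 further pairs not listed.
Count: 31.

31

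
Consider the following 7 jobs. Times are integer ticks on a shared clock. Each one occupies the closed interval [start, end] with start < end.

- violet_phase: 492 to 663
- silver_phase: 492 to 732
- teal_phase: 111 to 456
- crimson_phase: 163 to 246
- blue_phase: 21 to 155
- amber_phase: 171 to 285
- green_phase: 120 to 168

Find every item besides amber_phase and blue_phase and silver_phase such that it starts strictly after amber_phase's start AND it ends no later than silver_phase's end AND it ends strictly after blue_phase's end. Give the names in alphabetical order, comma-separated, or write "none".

violet_phase

Conditions: its start is strictly after amber_phase's start (X.start > 171) AND its end is no later than silver_phase's end (X.end <= 732) AND its end is strictly after blue_phase's end (X.end > 155).
crimson_phase: start 163 > 171? ✗; end 246 <= 732? ✓; end 246 > 155? ✓ → no.
green_phase: start 120 > 171? ✗; end 168 <= 732? ✓; end 168 > 155? ✓ → no.
teal_phase: start 111 > 171? ✗; end 456 <= 732? ✓; end 456 > 155? ✓ → no.
violet_phase: start 492 > 171? ✓; end 663 <= 732? ✓; end 663 > 155? ✓ → yes.
Result: violet_phase.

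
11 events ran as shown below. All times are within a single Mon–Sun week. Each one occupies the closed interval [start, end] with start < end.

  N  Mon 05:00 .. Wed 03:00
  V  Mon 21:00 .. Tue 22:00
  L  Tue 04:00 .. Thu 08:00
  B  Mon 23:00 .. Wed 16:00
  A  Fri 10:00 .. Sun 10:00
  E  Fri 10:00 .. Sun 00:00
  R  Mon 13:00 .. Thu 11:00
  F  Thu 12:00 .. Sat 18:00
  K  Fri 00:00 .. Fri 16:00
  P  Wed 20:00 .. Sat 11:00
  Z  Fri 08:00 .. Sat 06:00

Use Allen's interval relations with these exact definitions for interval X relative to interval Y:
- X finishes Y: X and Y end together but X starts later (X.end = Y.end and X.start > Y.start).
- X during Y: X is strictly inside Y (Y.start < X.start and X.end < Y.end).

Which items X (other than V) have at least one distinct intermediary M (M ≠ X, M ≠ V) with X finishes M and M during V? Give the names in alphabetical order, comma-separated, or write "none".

none

Target V = [Mon 21:00, Tue 22:00].
Intermediaries M with M during V: none.
Union: none.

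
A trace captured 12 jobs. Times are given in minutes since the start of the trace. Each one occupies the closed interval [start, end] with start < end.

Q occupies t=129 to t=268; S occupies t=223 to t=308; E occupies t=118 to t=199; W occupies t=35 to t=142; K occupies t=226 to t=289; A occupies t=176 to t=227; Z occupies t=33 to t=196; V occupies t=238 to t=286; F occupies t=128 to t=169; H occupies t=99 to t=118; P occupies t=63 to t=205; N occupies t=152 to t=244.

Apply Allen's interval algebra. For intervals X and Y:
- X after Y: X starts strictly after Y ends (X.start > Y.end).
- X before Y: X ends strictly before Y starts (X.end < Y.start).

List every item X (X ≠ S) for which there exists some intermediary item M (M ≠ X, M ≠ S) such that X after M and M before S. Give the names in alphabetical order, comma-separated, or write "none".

A, F, K, N, Q, V

Target S = [t=223, t=308].
Intermediaries M with M before S: E, F, H, P, W, Z.
Via E — items with X after E: K, V.
Via F — items with X after F: A, K, V.
Via H — items with X after H: A, F, K, N, Q, V.
Via P — items with X after P: K, V.
Via W — items with X after W: A, K, N, V.
Via Z — items with X after Z: K, V.
Union: A, F, K, N, Q, V.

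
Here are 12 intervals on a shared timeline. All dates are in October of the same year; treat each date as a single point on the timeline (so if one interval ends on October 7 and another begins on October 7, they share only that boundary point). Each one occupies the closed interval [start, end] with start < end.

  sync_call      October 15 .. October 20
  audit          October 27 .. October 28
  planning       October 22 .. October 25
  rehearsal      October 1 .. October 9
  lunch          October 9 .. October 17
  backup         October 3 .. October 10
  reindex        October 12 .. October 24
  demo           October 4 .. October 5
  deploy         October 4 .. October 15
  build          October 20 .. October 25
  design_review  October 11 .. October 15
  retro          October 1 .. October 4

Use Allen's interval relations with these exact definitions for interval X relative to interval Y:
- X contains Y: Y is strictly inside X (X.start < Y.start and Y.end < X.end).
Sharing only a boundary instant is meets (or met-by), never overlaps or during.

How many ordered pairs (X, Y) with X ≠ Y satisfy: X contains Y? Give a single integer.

4

Checking all 132 ordered pairs for relation 'contains'; matching pairs in alphabetical order:
(backup, demo): backup contains demo ✓
(lunch, design_review): lunch contains design_review ✓
(rehearsal, demo): rehearsal contains demo ✓
(reindex, sync_call): reindex contains sync_call ✓
Count: 4.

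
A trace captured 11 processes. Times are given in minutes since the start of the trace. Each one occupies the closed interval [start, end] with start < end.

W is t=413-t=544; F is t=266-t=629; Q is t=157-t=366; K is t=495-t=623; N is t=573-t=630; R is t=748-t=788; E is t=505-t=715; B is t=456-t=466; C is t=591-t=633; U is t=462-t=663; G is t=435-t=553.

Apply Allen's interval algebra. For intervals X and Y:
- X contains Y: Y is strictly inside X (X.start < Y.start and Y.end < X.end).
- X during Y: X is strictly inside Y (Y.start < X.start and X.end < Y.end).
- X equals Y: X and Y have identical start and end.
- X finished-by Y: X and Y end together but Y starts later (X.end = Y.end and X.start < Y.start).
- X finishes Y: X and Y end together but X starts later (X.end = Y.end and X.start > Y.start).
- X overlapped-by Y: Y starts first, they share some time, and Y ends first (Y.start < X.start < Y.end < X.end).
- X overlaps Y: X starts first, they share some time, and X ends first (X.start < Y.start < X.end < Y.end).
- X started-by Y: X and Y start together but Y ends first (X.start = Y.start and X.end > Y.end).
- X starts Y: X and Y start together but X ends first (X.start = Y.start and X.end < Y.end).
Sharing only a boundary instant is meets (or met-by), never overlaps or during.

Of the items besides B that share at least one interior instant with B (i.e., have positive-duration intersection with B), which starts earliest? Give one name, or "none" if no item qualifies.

F

Target B = [t=456, t=466].
C [t=591, t=633] → after → excluded.
E [t=505, t=715] → after → excluded.
F [t=266, t=629] → contains → candidate.
G [t=435, t=553] → contains → candidate.
K [t=495, t=623] → after → excluded.
N [t=573, t=630] → after → excluded.
Q [t=157, t=366] → before → excluded.
R [t=748, t=788] → after → excluded.
U [t=462, t=663] → overlapped-by → candidate.
W [t=413, t=544] → contains → candidate.
Among candidates, earliest start is t=266 → F.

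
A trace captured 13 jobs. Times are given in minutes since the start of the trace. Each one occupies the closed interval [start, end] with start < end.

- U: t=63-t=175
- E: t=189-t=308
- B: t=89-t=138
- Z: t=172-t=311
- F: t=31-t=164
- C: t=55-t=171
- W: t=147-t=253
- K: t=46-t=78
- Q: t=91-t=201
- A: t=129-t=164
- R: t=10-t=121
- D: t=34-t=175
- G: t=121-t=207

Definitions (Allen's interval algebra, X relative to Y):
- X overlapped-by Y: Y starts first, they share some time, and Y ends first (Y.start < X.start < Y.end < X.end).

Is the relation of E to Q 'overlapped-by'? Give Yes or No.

Yes

E = [t=189, t=308], Q = [t=91, t=201].
Actual relation of E to Q: overlapped-by.
Asked whether 'overlapped-by' holds → Yes.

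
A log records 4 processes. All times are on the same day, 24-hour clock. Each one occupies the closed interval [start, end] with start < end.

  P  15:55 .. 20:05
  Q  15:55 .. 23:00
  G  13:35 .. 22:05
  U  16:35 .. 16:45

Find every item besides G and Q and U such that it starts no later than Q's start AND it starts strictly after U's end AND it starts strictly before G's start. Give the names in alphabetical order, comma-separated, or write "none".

Conditions: its start is no later than Q's start (X.start <= 15:55) AND its start is strictly after U's end (X.start > 16:45) AND its start is strictly before G's start (X.start < 13:35).
P: start 15:55 <= 15:55? ✓; start 15:55 > 16:45? ✗; start 15:55 < 13:35? ✗ → no.
Result: none.

none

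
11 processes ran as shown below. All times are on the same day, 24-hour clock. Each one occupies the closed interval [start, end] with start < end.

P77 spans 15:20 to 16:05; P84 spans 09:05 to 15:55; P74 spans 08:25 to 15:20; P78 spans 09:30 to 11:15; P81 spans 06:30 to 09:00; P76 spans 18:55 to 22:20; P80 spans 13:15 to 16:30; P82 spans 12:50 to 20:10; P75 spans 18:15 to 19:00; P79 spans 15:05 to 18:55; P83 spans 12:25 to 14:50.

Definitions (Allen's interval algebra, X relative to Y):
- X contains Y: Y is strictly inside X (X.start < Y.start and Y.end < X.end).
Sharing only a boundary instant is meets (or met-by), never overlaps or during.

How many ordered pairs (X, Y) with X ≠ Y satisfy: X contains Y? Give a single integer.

Checking all 110 ordered pairs for relation 'contains'; matching pairs in alphabetical order:
(P74, P78): P74 contains P78 ✓
(P74, P83): P74 contains P83 ✓
(P79, P77): P79 contains P77 ✓
(P80, P77): P80 contains P77 ✓
(P82, P75): P82 contains P75 ✓
(P82, P77): P82 contains P77 ✓
(P82, P79): P82 contains P79 ✓
(P82, P80): P82 contains P80 ✓
(P84, P78): P84 contains P78 ✓
(P84, P83): P84 contains P83 ✓
Count: 10.

10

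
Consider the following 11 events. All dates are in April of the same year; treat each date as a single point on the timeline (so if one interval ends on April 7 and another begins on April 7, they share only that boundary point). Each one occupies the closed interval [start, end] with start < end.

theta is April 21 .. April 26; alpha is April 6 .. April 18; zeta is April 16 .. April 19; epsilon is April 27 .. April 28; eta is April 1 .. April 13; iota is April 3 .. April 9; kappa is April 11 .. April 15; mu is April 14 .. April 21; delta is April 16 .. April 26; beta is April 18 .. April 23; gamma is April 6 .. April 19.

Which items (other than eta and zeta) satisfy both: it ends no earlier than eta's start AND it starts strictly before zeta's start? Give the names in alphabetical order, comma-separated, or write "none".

alpha, gamma, iota, kappa, mu

Conditions: its end is no earlier than eta's start (X.end >= April 1) AND its start is strictly before zeta's start (X.start < April 16).
alpha: end April 18 >= April 1? ✓; start April 6 < April 16? ✓ → yes.
beta: end April 23 >= April 1? ✓; start April 18 < April 16? ✗ → no.
delta: end April 26 >= April 1? ✓; start April 16 < April 16? ✗ → no.
epsilon: end April 28 >= April 1? ✓; start April 27 < April 16? ✗ → no.
gamma: end April 19 >= April 1? ✓; start April 6 < April 16? ✓ → yes.
iota: end April 9 >= April 1? ✓; start April 3 < April 16? ✓ → yes.
kappa: end April 15 >= April 1? ✓; start April 11 < April 16? ✓ → yes.
mu: end April 21 >= April 1? ✓; start April 14 < April 16? ✓ → yes.
theta: end April 26 >= April 1? ✓; start April 21 < April 16? ✗ → no.
Result: alpha, gamma, iota, kappa, mu.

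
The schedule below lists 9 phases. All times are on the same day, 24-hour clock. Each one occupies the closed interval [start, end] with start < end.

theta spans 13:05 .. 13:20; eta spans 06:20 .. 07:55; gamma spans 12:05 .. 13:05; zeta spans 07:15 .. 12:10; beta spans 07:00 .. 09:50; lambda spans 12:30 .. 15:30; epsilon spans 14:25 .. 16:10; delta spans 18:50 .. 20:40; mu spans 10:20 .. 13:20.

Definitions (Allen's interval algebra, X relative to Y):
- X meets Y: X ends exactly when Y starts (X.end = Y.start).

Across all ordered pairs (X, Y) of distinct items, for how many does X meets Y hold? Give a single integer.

Checking all 72 ordered pairs for relation 'meets'; matching pairs in alphabetical order:
(gamma, theta): gamma meets theta ✓
Count: 1.

1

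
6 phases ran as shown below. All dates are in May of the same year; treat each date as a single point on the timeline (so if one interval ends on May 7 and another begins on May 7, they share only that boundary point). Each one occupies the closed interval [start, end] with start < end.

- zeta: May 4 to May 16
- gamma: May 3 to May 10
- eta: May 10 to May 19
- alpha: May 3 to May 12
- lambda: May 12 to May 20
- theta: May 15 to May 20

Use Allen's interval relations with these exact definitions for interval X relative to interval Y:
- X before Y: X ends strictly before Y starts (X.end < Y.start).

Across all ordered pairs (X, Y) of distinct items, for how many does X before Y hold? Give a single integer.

Checking all 30 ordered pairs for relation 'before'; matching pairs in alphabetical order:
(alpha, theta): alpha before theta ✓
(gamma, lambda): gamma before lambda ✓
(gamma, theta): gamma before theta ✓
Count: 3.

3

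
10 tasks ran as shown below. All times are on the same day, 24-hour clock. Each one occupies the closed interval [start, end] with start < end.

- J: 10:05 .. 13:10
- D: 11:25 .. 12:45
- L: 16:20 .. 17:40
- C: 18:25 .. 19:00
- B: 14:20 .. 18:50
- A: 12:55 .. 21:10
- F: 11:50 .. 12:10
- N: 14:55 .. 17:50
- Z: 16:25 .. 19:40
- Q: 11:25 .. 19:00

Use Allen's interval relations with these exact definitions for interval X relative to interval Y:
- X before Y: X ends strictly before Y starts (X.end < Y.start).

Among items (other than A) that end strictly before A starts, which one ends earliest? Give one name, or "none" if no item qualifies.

Target A = [12:55, 21:10].
B [14:20, 18:50] → during → excluded.
C [18:25, 19:00] → during → excluded.
D [11:25, 12:45] → before → candidate.
F [11:50, 12:10] → before → candidate.
J [10:05, 13:10] → overlaps → excluded.
L [16:20, 17:40] → during → excluded.
N [14:55, 17:50] → during → excluded.
Q [11:25, 19:00] → overlaps → excluded.
Z [16:25, 19:40] → during → excluded.
Among candidates, earliest end is 12:10 → F.

F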